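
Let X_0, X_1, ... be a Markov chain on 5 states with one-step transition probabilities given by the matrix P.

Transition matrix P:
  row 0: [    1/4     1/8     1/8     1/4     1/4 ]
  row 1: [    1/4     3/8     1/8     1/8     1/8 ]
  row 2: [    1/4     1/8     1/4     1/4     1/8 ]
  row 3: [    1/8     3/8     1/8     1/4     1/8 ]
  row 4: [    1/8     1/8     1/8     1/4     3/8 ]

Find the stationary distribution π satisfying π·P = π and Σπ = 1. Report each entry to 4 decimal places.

Balance equations π_j = Σ_i π_i·P[i][j]:
  π_0 = 1/4·π_0 + 1/4·π_1 + 1/4·π_2 + 1/8·π_3 + 1/8·π_4
  π_1 = 1/8·π_0 + 3/8·π_1 + 1/8·π_2 + 3/8·π_3 + 1/8·π_4
  π_2 = 1/8·π_0 + 1/8·π_1 + 1/4·π_2 + 1/8·π_3 + 1/8·π_4
  π_3 = 1/4·π_0 + 1/8·π_1 + 1/4·π_2 + 1/4·π_3 + 1/4·π_4
  normalize: π_0 + π_1 + π_2 + π_3 + π_4 = 1
Solving the linear system gives exactly π = [242/1225, 6/25, 1/7, 11/50, 489/2450].

π = [0.1976, 0.2400, 0.1429, 0.2200, 0.1996]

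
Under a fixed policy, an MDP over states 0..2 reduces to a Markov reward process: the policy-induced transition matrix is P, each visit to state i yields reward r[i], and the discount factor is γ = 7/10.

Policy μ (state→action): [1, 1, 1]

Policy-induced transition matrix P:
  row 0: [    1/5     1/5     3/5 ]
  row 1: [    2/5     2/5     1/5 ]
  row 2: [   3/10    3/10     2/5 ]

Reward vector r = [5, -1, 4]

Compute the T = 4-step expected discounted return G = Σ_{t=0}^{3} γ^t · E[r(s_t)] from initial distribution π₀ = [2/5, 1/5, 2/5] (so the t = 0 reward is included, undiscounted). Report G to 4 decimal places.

t=0: π = [0.4000, 0.2000, 0.4000], E[r] = 3.4000, γ^t·E[r] = 3.400000, running G = 3.400000
t=1: π = [0.2800, 0.2800, 0.4400], E[r] = 2.8800, γ^t·E[r] = 2.016000, running G = 5.416000
t=2: π = [0.3000, 0.3000, 0.4000], E[r] = 2.8000, γ^t·E[r] = 1.372000, running G = 6.788000
t=3: π = [0.3000, 0.3000, 0.4000], E[r] = 2.8000, γ^t·E[r] = 0.960400, running G = 7.748400

G = 7.7484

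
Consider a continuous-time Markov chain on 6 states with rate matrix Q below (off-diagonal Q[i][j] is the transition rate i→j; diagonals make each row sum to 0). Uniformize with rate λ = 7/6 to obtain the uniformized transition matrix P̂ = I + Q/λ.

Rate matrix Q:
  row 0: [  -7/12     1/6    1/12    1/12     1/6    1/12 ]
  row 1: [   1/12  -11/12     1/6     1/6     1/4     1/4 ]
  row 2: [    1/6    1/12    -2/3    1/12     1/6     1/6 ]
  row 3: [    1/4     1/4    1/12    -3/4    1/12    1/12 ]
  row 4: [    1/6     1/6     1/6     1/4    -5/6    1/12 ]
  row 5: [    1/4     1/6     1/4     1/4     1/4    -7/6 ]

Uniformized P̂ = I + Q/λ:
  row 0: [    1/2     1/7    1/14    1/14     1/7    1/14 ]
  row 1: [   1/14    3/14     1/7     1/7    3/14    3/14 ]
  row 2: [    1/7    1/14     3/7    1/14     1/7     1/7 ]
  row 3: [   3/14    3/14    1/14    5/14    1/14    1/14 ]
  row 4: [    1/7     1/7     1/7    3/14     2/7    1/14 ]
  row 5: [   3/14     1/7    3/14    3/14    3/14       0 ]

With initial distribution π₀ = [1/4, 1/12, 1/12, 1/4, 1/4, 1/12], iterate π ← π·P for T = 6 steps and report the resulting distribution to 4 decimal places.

π = [0.2350, 0.1539, 0.1692, 0.1698, 0.1735, 0.0985]

t=0: π = [0.2500, 0.0833, 0.0833, 0.2500, 0.2500, 0.0833]
t=1: π = [0.2500, 0.1607, 0.1369, 0.1964, 0.1726, 0.0833]
t=2: π = [0.2406, 0.1586, 0.1560, 0.1756, 0.1709, 0.0982]
t=3: π = [0.2370, 0.1556, 0.1647, 0.1714, 0.1731, 0.0982]
t=4: π = [0.2357, 0.1544, 0.1678, 0.1703, 0.1735, 0.0984]
t=5: π = [0.2352, 0.1541, 0.1688, 0.1699, 0.1735, 0.0984]
t=6: π = [0.2350, 0.1539, 0.1692, 0.1698, 0.1735, 0.0985]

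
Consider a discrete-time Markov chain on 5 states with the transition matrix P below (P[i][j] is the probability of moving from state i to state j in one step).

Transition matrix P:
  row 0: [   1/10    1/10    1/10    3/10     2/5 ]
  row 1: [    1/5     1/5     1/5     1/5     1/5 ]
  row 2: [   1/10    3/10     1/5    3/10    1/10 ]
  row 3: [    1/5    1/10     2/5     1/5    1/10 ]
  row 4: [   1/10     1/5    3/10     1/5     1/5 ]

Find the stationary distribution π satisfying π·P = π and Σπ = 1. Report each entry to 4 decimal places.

π = [0.1426, 0.1870, 0.2516, 0.2394, 0.1794]

Balance equations π_j = Σ_i π_i·P[i][j]:
  π_0 = 1/10·π_0 + 1/5·π_1 + 1/10·π_2 + 1/5·π_3 + 1/10·π_4
  π_1 = 1/10·π_0 + 1/5·π_1 + 3/10·π_2 + 1/10·π_3 + 1/5·π_4
  π_2 = 1/10·π_0 + 1/5·π_1 + 1/5·π_2 + 2/5·π_3 + 3/10·π_4
  π_3 = 3/10·π_0 + 1/5·π_1 + 3/10·π_2 + 1/5·π_3 + 1/5·π_4
  normalize: π_0 + π_1 + π_2 + π_3 + π_4 = 1
Solving the linear system gives exactly π = [1574/11035, 2063/11035, 2776/11035, 2642/11035, 396/2207].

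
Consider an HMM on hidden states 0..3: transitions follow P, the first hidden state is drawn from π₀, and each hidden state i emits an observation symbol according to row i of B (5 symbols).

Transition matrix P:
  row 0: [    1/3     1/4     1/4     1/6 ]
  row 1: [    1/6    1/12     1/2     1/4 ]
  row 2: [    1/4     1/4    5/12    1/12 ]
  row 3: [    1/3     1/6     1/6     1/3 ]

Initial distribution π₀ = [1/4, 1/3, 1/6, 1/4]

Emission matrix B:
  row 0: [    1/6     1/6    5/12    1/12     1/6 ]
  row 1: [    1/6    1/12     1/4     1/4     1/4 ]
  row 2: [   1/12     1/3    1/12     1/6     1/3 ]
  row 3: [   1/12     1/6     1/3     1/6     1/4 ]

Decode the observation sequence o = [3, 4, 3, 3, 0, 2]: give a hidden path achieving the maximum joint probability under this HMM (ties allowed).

t=0: δ = [2.083e-02, 8.333e-02, 2.778e-02, 4.167e-02]  (obs o_0=3)
t=1: δ = [2.315e-03, 1.736e-03, 1.389e-02, 5.208e-03]  ψ = [1, 1, 1, 1]  (obs o_1=4)
t=2: δ = [2.894e-04, 8.681e-04, 9.645e-04, 2.894e-04]  ψ = [2, 2, 2, 3]  (obs o_2=3)
t=3: δ = [2.009e-05, 6.028e-05, 7.234e-05, 3.617e-05]  ψ = [2, 2, 1, 1]  (obs o_3=3)
t=4: δ = [3.014e-06, 3.014e-06, 2.512e-06, 1.256e-06]  ψ = [2, 2, 1, 1]  (obs o_4=0)
t=5: δ = [4.186e-07, 1.884e-07, 1.256e-07, 2.512e-07]  ψ = [0, 0, 1, 1]  (obs o_5=2)
backtrack: best end state = 0; path = [1, 2, 1, 2, 0, 0]

path = [1, 2, 1, 2, 0, 0]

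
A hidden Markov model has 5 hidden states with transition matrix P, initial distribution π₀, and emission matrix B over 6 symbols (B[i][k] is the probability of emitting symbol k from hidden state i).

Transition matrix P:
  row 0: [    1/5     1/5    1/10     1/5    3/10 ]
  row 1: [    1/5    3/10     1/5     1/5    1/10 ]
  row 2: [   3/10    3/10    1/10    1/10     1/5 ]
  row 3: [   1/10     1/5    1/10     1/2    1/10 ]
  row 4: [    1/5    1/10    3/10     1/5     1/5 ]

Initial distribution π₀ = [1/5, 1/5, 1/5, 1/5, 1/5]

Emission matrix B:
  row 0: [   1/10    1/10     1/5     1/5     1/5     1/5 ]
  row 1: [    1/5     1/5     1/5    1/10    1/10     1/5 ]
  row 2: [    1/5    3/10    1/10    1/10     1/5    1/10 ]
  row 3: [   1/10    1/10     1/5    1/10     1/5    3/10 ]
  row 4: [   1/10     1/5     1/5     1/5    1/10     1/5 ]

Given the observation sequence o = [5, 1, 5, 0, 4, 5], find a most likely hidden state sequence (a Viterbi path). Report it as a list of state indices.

t=0: δ = [4.000e-02, 4.000e-02, 2.000e-02, 6.000e-02, 4.000e-02]  (obs o_0=5)
t=1: δ = [8.000e-04, 2.400e-03, 3.600e-03, 3.000e-03, 2.400e-03]  ψ = [0, 1, 4, 3, 0]  (obs o_1=1)
t=2: δ = [2.160e-04, 2.160e-04, 7.200e-05, 4.500e-04, 1.440e-04]  ψ = [2, 2, 4, 3, 2]  (obs o_2=5)
t=3: δ = [4.500e-06, 1.800e-05, 9.000e-06, 2.250e-05, 6.480e-06]  ψ = [3, 3, 3, 3, 0]  (obs o_3=0)
t=4: δ = [7.200e-07, 5.400e-07, 7.200e-07, 2.250e-06, 2.250e-07]  ψ = [1, 1, 1, 3, 3]  (obs o_4=4)
t=5: δ = [4.500e-08, 9.000e-08, 2.250e-08, 3.375e-07, 4.500e-08]  ψ = [3, 3, 3, 3, 3]  (obs o_5=5)
backtrack: best end state = 3; path = [3, 3, 3, 3, 3, 3]

path = [3, 3, 3, 3, 3, 3]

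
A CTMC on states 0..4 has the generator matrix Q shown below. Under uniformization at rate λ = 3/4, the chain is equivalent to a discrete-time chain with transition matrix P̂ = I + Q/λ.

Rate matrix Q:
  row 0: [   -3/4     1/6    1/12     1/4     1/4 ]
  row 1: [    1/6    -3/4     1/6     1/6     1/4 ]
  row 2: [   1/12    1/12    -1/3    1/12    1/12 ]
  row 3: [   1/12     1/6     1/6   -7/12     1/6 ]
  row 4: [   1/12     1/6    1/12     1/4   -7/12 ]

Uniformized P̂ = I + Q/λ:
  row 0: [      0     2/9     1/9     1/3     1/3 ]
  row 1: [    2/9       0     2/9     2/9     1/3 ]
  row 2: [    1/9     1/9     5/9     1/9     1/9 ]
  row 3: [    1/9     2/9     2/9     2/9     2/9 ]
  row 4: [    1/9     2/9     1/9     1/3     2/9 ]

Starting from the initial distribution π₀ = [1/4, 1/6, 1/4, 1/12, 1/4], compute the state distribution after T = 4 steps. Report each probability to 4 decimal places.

π = [0.1157, 0.1569, 0.2757, 0.2295, 0.2221]

t=0: π = [0.2500, 0.1667, 0.2500, 0.0833, 0.2500]
t=1: π = [0.1019, 0.1574, 0.2500, 0.2500, 0.2407]
t=2: π = [0.1173, 0.1595, 0.2675, 0.2325, 0.2233]
t=3: π = [0.1158, 0.1571, 0.2735, 0.2303, 0.2233]
t=4: π = [0.1157, 0.1569, 0.2757, 0.2295, 0.2221]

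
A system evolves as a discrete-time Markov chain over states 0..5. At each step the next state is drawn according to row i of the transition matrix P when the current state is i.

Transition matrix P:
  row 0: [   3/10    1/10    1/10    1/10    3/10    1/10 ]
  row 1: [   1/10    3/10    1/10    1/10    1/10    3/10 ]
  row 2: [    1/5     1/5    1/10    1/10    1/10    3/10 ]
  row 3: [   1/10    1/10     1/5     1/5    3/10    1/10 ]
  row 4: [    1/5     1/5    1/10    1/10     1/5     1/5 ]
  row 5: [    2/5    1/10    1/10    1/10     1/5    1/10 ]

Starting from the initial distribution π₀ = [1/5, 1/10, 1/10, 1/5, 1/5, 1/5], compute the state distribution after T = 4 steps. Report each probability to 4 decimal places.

t=0: π = [0.2000, 0.1000, 0.1000, 0.2000, 0.2000, 0.2000]
t=1: π = [0.2300, 0.1500, 0.1200, 0.1200, 0.2200, 0.1600]
t=2: π = [0.2280, 0.1640, 0.1120, 0.1120, 0.2080, 0.1760]
t=3: π = [0.2304, 0.1648, 0.1112, 0.1112, 0.2064, 0.1760]
t=4: π = [0.2306, 0.1647, 0.1111, 0.1111, 0.2066, 0.1758]

π = [0.2306, 0.1647, 0.1111, 0.1111, 0.2066, 0.1758]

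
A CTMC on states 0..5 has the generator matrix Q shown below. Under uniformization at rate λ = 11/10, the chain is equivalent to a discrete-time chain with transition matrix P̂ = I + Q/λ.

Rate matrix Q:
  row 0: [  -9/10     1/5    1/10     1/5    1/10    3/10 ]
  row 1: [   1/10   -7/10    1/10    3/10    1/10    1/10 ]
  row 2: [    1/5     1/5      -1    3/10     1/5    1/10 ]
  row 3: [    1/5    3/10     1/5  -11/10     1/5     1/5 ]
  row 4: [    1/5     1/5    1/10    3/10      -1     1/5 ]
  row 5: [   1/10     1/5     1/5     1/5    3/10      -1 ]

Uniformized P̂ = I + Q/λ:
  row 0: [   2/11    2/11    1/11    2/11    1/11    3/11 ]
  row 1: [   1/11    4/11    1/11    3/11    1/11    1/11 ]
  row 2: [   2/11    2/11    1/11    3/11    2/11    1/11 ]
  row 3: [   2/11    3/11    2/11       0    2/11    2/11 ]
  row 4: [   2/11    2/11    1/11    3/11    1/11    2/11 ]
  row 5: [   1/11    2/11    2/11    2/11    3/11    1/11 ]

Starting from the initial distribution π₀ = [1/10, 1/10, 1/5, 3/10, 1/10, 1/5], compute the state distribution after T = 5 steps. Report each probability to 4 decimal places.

t=0: π = [0.1000, 0.1000, 0.2000, 0.3000, 0.1000, 0.2000]
t=1: π = [0.1545, 0.2273, 0.1364, 0.1636, 0.1727, 0.1455]
t=2: π = [0.1479, 0.2380, 0.1190, 0.2008, 0.1446, 0.1496]
t=3: π = [0.1466, 0.2434, 0.1228, 0.1909, 0.1472, 0.1492]
t=4: π = [0.1461, 0.2434, 0.1218, 0.1938, 0.1466, 0.1483]
t=5: π = [0.1462, 0.2437, 0.1220, 0.1931, 0.1466, 0.1484]

π = [0.1462, 0.2437, 0.1220, 0.1931, 0.1466, 0.1484]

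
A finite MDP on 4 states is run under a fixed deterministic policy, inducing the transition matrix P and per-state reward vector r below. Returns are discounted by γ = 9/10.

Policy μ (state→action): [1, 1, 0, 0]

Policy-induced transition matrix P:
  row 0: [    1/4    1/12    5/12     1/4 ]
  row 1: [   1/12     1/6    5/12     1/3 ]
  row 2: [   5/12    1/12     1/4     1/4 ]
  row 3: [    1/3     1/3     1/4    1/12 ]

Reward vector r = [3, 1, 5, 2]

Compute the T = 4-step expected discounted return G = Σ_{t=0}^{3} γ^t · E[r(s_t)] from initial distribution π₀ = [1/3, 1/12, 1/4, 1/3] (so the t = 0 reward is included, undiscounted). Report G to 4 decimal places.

G = 10.5900

t=0: π = [0.3333, 0.0833, 0.2500, 0.3333], E[r] = 3.0000, γ^t·E[r] = 3.000000, running G = 3.000000
t=1: π = [0.3056, 0.1736, 0.3194, 0.2014], E[r] = 3.0903, γ^t·E[r] = 2.781250, running G = 5.781250
t=2: π = [0.2911, 0.1481, 0.3299, 0.2309], E[r] = 3.1325, γ^t·E[r] = 2.537344, running G = 8.318594
t=3: π = [0.2995, 0.1534, 0.3232, 0.2239], E[r] = 3.1157, γ^t·E[r] = 2.271375, running G = 10.589969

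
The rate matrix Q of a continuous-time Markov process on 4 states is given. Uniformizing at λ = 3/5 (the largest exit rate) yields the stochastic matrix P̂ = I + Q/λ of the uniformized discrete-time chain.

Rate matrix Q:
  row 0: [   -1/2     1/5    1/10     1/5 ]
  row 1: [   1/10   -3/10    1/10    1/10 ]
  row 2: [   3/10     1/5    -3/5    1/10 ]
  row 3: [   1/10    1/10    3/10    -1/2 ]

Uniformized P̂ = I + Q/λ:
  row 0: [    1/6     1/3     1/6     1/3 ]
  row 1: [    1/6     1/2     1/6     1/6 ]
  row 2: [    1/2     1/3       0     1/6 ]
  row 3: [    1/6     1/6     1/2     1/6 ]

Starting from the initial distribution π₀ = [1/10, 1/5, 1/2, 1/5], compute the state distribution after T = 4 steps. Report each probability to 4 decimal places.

t=0: π = [0.1000, 0.2000, 0.5000, 0.2000]
t=1: π = [0.3333, 0.3333, 0.1500, 0.1833]
t=2: π = [0.2167, 0.3583, 0.2028, 0.2222]
t=3: π = [0.2343, 0.3560, 0.2069, 0.2028]
t=4: π = [0.2356, 0.3589, 0.1998, 0.2057]

π = [0.2356, 0.3589, 0.1998, 0.2057]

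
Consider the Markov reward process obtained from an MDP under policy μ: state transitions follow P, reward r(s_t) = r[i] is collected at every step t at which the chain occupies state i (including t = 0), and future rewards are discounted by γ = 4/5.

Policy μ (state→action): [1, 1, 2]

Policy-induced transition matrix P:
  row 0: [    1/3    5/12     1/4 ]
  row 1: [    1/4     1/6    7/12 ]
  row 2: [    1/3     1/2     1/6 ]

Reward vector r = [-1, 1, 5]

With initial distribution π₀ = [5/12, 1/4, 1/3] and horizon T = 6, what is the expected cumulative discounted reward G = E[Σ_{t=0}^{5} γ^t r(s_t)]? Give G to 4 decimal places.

G = 6.1164

t=0: π = [0.4167, 0.2500, 0.3333], E[r] = 1.5000, γ^t·E[r] = 1.500000, running G = 1.500000
t=1: π = [0.3125, 0.3819, 0.3056], E[r] = 1.5972, γ^t·E[r] = 1.277778, running G = 2.777778
t=2: π = [0.3015, 0.3466, 0.3519], E[r] = 1.8044, γ^t·E[r] = 1.154815, running G = 3.932593
t=3: π = [0.3044, 0.3593, 0.3362], E[r] = 1.7360, γ^t·E[r] = 0.888840, running G = 4.821432
t=4: π = [0.3034, 0.3549, 0.3418], E[r] = 1.7602, γ^t·E[r] = 0.720998, running G = 5.542430
t=5: π = [0.3038, 0.3564, 0.3398], E[r] = 1.7517, γ^t·E[r] = 0.573996, running G = 6.116425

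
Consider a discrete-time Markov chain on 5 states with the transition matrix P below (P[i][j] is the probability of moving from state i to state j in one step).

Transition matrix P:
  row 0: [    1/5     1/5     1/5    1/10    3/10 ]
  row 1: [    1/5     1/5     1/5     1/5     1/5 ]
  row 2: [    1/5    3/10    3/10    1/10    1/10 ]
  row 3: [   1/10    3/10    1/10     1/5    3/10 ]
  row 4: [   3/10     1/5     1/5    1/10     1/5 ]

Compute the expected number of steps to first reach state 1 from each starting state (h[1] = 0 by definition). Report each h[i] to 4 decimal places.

h = [4.3085, 0.0000, 3.8298, 3.8830, 4.3085]

First-step conditioning: h[1] = 0; for i ≠ 1, h[i] = 1 + Σ_k P[i][k]·h[k].
  h[0] = 1 + 1/5·h[0] + 1/5·h[2] + 1/10·h[3] + 3/10·h[4]
  h[2] = 1 + 1/5·h[0] + 3/10·h[2] + 1/10·h[3] + 1/10·h[4]
  h[3] = 1 + 1/10·h[0] + 1/10·h[2] + 1/5·h[3] + 3/10·h[4]
  h[4] = 1 + 3/10·h[0] + 1/5·h[2] + 1/10·h[3] + 1/5·h[4]
Solving the 4×4 linear system over states ≠ 1 gives exactly h = [405/94, 0, 180/47, 365/94, 405/94] (h[1] = 0 is the target).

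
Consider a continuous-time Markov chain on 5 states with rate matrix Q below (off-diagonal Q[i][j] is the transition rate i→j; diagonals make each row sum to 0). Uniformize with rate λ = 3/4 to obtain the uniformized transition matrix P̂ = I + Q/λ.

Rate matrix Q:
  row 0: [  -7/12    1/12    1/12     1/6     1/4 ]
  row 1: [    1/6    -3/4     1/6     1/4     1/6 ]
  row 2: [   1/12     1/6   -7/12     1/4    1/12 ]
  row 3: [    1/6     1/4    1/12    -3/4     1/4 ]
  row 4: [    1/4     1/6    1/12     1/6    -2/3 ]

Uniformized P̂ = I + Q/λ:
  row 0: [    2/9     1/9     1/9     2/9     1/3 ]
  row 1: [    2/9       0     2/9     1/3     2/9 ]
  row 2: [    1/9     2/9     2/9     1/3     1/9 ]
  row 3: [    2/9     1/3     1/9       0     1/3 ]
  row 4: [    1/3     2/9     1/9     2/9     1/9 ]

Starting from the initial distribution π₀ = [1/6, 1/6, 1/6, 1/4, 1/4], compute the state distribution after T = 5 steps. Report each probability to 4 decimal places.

π = [0.2313, 0.1801, 0.1475, 0.2115, 0.2296]

t=0: π = [0.1667, 0.1667, 0.1667, 0.2500, 0.2500]
t=1: π = [0.2315, 0.1944, 0.1481, 0.2037, 0.2222]
t=2: π = [0.2305, 0.1759, 0.1492, 0.2150, 0.2294]
t=3: π = [0.2311, 0.1814, 0.1472, 0.2106, 0.2297]
t=4: π = [0.2314, 0.1796, 0.1476, 0.2119, 0.2294]
t=5: π = [0.2313, 0.1801, 0.1475, 0.2115, 0.2296]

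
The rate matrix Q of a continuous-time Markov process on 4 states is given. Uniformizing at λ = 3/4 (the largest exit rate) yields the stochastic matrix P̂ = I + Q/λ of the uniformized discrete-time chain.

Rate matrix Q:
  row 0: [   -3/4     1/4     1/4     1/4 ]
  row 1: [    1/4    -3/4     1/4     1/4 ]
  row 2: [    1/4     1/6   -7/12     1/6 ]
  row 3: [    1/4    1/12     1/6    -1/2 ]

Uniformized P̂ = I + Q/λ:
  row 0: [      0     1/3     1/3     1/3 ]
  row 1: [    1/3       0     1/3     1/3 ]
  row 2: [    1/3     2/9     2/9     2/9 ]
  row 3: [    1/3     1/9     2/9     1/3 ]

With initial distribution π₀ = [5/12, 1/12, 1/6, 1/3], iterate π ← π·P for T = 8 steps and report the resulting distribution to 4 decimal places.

π = [0.2500, 0.1769, 0.2697, 0.3034]

t=0: π = [0.4167, 0.0833, 0.1667, 0.3333]
t=1: π = [0.1944, 0.2130, 0.2778, 0.3148]
t=2: π = [0.2685, 0.1615, 0.2675, 0.3025]
t=3: π = [0.2438, 0.1826, 0.2700, 0.3036]
t=4: π = [0.2521, 0.1750, 0.2696, 0.3033]
t=5: π = [0.2493, 0.1776, 0.2697, 0.3034]
t=6: π = [0.2502, 0.1767, 0.2697, 0.3034]
t=7: π = [0.2499, 0.1770, 0.2697, 0.3034]
t=8: π = [0.2500, 0.1769, 0.2697, 0.3034]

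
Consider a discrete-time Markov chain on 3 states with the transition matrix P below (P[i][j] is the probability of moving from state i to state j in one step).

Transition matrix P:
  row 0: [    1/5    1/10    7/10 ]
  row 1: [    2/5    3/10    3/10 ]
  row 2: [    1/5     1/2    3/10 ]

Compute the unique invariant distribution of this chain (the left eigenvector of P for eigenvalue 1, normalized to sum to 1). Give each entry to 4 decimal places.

Balance equations π_j = Σ_i π_i·P[i][j]:
  π_0 = 1/5·π_0 + 2/5·π_1 + 1/5·π_2
  π_1 = 1/10·π_0 + 3/10·π_1 + 1/2·π_2
  normalize: π_0 + π_1 + π_2 = 1
Solving the linear system gives exactly π = [17/64, 21/64, 13/32].

π = [0.2656, 0.3281, 0.4063]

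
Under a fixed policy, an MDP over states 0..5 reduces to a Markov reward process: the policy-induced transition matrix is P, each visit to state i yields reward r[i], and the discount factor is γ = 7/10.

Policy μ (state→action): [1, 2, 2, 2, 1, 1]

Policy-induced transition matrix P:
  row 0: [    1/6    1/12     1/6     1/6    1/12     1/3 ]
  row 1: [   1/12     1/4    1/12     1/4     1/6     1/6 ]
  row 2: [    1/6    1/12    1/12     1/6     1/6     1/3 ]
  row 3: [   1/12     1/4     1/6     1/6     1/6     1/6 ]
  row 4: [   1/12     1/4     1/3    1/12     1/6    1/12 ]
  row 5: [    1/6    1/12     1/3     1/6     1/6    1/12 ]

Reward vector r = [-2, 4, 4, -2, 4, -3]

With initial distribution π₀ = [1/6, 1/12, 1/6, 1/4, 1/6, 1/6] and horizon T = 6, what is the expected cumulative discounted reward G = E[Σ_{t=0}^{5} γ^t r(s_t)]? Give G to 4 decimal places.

t=0: π = [0.1667, 0.0833, 0.1667, 0.2500, 0.1667, 0.1667], E[r] = 0.3333, γ^t·E[r] = 0.333333, running G = 0.333333
t=1: π = [0.1250, 0.1667, 0.2014, 0.1597, 0.1528, 0.1944], E[r] = 0.9306, γ^t·E[r] = 0.651389, running G = 0.984722
t=2: π = [0.1267, 0.1632, 0.1939, 0.1678, 0.1563, 0.1921], E[r] = 0.8877, γ^t·E[r] = 0.434988, running G = 1.419711
t=3: π = [0.1261, 0.1645, 0.1950, 0.1672, 0.1561, 0.1911], E[r] = 0.9027, γ^t·E[r] = 0.309620, running G = 1.729330
t=4: π = [0.1260, 0.1646, 0.1946, 0.1674, 0.1562, 0.1912], E[r] = 0.9010, γ^t·E[r] = 0.216339, running G = 1.945669
t=5: π = [0.1260, 0.1647, 0.1946, 0.1674, 0.1562, 0.1911], E[r] = 0.9018, γ^t·E[r] = 0.151570, running G = 2.097239

G = 2.0972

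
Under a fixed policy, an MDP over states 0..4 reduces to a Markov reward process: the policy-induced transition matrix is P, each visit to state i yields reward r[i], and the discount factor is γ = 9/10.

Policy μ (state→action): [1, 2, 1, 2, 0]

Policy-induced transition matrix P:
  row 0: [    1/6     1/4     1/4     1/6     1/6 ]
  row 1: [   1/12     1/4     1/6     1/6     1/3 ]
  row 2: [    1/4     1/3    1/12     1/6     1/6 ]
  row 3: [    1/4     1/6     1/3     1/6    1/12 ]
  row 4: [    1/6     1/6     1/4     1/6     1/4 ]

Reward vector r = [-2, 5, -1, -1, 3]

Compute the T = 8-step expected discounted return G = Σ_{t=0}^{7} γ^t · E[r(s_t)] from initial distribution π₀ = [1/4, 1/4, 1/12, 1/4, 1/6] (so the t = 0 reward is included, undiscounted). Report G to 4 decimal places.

t=0: π = [0.2500, 0.2500, 0.0833, 0.2500, 0.1667], E[r] = 0.9167, γ^t·E[r] = 0.916667, running G = 0.916667
t=1: π = [0.1736, 0.2222, 0.2361, 0.1667, 0.2014], E[r] = 0.9653, γ^t·E[r] = 0.868750, running G = 1.785417
t=2: π = [0.1817, 0.2390, 0.2060, 0.1667, 0.2066], E[r] = 1.0787, γ^t·E[r] = 0.873750, running G = 2.659167
t=3: π = [0.1778, 0.2361, 0.2096, 0.1667, 0.2098], E[r] = 1.0779, γ^t·E[r] = 0.785777, running G = 3.444944
t=4: π = [0.1784, 0.2361, 0.2093, 0.1667, 0.2096], E[r] = 1.0766, γ^t·E[r] = 0.706388, running G = 4.151332
t=5: π = [0.1783, 0.2361, 0.2093, 0.1667, 0.2096], E[r] = 1.0766, γ^t·E[r] = 0.635697, running G = 4.787028
t=6: π = [0.1783, 0.2361, 0.2093, 0.1667, 0.2096], E[r] = 1.0766, γ^t·E[r] = 0.572136, running G = 5.359165
t=7: π = [0.1783, 0.2361, 0.2093, 0.1667, 0.2096], E[r] = 1.0766, γ^t·E[r] = 0.514923, running G = 5.874088

G = 5.8741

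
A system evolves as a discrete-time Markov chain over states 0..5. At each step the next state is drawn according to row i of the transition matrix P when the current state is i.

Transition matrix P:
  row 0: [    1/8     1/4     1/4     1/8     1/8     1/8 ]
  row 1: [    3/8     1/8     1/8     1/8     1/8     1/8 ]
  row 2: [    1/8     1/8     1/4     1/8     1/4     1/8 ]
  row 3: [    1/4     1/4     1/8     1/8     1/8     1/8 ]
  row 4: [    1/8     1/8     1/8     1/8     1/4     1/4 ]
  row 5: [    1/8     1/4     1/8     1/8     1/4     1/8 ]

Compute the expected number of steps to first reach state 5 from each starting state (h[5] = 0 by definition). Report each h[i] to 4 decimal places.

First-step conditioning: h[5] = 0; for i ≠ 5, h[i] = 1 + Σ_k P[i][k]·h[k].
  h[0] = 1 + 1/8·h[0] + 1/4·h[1] + 1/4·h[2] + 1/8·h[3] + 1/8·h[4]
  h[1] = 1 + 3/8·h[0] + 1/8·h[1] + 1/8·h[2] + 1/8·h[3] + 1/8·h[4]
  h[2] = 1 + 1/8·h[0] + 1/8·h[1] + 1/4·h[2] + 1/8·h[3] + 1/4·h[4]
  h[3] = 1 + 1/4·h[0] + 1/4·h[1] + 1/8·h[2] + 1/8·h[3] + 1/8·h[4]
  h[4] = 1 + 1/8·h[0] + 1/8·h[1] + 1/8·h[2] + 1/8·h[3] + 1/4·h[4]
Solving the 5×5 linear system over states ≠ 5 gives exactly h = [32320/4727, 32384/4727, 31744/4727, 32392/4727, 27776/4727, 0] (h[5] = 0 is the target).

h = [6.8373, 6.8509, 6.7155, 6.8525, 5.8760, 0.0000]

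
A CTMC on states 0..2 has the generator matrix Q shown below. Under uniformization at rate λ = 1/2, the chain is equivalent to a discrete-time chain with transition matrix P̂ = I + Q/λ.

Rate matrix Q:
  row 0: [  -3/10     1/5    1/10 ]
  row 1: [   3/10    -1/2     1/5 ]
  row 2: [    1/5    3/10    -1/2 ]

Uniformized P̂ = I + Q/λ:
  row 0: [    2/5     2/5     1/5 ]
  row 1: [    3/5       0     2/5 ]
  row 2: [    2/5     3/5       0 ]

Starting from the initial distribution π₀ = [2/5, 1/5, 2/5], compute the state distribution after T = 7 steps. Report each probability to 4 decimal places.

π = [0.4627, 0.3189, 0.2184]

t=0: π = [0.4000, 0.2000, 0.4000]
t=1: π = [0.4400, 0.4000, 0.1600]
t=2: π = [0.4800, 0.2720, 0.2480]
t=3: π = [0.4544, 0.3408, 0.2048]
t=4: π = [0.4682, 0.3046, 0.2272]
t=5: π = [0.4609, 0.3236, 0.2155]
t=6: π = [0.4647, 0.3137, 0.2216]
t=7: π = [0.4627, 0.3189, 0.2184]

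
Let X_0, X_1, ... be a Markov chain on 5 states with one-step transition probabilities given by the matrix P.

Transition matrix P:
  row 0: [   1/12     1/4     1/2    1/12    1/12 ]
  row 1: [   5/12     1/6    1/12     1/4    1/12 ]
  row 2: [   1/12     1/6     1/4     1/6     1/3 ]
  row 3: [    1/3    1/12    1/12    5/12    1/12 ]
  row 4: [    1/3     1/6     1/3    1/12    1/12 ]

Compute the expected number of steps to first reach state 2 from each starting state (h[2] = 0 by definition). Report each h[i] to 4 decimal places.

h = [3.0198, 4.4179, 0.0000, 4.5577, 3.4066]

First-step conditioning: h[2] = 0; for i ≠ 2, h[i] = 1 + Σ_k P[i][k]·h[k].
  h[0] = 1 + 1/12·h[0] + 1/4·h[1] + 1/12·h[3] + 1/12·h[4]
  h[1] = 1 + 5/12·h[0] + 1/6·h[1] + 1/4·h[3] + 1/12·h[4]
  h[3] = 1 + 1/3·h[0] + 1/12·h[1] + 5/12·h[3] + 1/12·h[4]
  h[4] = 1 + 1/3·h[0] + 1/6·h[1] + 1/12·h[3] + 1/12·h[4]
Solving the 4×4 linear system over states ≠ 2 gives exactly h = [7776/2575, 11376/2575, 0, 11736/2575, 8772/2575] (h[2] = 0 is the target).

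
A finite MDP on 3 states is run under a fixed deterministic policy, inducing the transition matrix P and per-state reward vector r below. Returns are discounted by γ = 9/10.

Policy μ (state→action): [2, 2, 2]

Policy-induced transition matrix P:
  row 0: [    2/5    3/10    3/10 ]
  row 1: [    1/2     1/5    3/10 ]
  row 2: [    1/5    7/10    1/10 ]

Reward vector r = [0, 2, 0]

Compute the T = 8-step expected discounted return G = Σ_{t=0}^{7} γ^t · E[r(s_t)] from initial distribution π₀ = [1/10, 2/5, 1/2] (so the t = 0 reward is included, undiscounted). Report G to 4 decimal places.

t=0: π = [0.1000, 0.4000, 0.5000], E[r] = 0.8000, γ^t·E[r] = 0.800000, running G = 0.800000
t=1: π = [0.3400, 0.4600, 0.2000], E[r] = 0.9200, γ^t·E[r] = 0.828000, running G = 1.628000
t=2: π = [0.4060, 0.3340, 0.2600], E[r] = 0.6680, γ^t·E[r] = 0.541080, running G = 2.169080
t=3: π = [0.3814, 0.3706, 0.2480], E[r] = 0.7412, γ^t·E[r] = 0.540335, running G = 2.709415
t=4: π = [0.3875, 0.3621, 0.2504], E[r] = 0.7243, γ^t·E[r] = 0.475200, running G = 3.184615
t=5: π = [0.3861, 0.3639, 0.2499], E[r] = 0.7279, γ^t·E[r] = 0.429813, running G = 3.614428
t=6: π = [0.3864, 0.3636, 0.2500], E[r] = 0.7271, γ^t·E[r] = 0.386436, running G = 4.000863
t=7: π = [0.3864, 0.3636, 0.2500], E[r] = 0.7273, γ^t·E[r] = 0.347864, running G = 4.348728

G = 4.3487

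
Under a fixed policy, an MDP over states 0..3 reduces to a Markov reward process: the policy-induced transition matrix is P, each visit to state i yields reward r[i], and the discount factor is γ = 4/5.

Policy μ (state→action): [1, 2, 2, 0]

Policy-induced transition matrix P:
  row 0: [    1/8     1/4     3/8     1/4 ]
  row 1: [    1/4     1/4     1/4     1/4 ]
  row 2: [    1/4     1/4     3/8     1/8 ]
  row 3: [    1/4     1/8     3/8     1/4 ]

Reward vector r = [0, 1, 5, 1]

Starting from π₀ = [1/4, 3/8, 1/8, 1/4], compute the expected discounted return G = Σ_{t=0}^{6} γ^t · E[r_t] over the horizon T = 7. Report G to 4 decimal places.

G = 7.5867

t=0: π = [0.2500, 0.3750, 0.1250, 0.2500], E[r] = 1.2500, γ^t·E[r] = 1.250000, running G = 1.250000
t=1: π = [0.2188, 0.2188, 0.3281, 0.2344], E[r] = 2.0938, γ^t·E[r] = 1.675000, running G = 2.925000
t=2: π = [0.2227, 0.2207, 0.3477, 0.2090], E[r] = 2.1680, γ^t·E[r] = 1.387500, running G = 4.312500
t=3: π = [0.2222, 0.2239, 0.3474, 0.2065], E[r] = 2.1675, γ^t·E[r] = 1.109750, running G = 5.422250
t=4: π = [0.2222, 0.2242, 0.3470, 0.2066], E[r] = 2.1658, γ^t·E[r] = 0.887125, running G = 6.309375
t=5: π = [0.2222, 0.2242, 0.3470, 0.2066], E[r] = 2.1657, γ^t·E[r] = 0.709653, running G = 7.019028
t=6: π = [0.2222, 0.2242, 0.3470, 0.2066], E[r] = 2.1657, γ^t·E[r] = 0.567722, running G = 7.586750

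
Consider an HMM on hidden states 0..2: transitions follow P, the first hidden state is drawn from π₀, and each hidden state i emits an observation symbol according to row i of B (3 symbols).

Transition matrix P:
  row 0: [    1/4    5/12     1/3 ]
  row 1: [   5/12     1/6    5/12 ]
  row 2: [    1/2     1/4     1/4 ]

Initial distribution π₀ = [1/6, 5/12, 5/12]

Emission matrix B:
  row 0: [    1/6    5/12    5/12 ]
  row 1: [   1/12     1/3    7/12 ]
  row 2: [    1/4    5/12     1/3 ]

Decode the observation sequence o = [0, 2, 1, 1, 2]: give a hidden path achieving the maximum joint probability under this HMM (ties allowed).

path = [2, 0, 2, 0, 1]

t=0: δ = [2.778e-02, 3.472e-02, 1.042e-01]  (obs o_0=0)
t=1: δ = [2.170e-02, 1.519e-02, 8.681e-03]  ψ = [2, 2, 2]  (obs o_1=2)
t=2: δ = [2.637e-03, 3.014e-03, 3.014e-03]  ψ = [1, 0, 0]  (obs o_2=1)
t=3: δ = [6.279e-04, 3.663e-04, 5.233e-04]  ψ = [2, 0, 1]  (obs o_3=1)
t=4: δ = [1.090e-04, 1.526e-04, 6.977e-05]  ψ = [2, 0, 0]  (obs o_4=2)
backtrack: best end state = 1; path = [2, 0, 2, 0, 1]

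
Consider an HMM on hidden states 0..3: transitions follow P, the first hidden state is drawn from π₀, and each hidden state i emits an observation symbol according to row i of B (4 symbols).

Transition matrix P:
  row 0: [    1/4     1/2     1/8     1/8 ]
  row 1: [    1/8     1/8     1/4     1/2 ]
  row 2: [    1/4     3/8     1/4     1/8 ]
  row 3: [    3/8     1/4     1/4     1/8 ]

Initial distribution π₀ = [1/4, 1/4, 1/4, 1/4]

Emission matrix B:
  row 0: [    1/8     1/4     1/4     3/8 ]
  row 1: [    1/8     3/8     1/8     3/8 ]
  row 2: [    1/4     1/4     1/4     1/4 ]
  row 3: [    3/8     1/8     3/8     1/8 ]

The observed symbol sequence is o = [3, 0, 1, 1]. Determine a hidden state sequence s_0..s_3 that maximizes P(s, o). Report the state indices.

t=0: δ = [9.375e-02, 9.375e-02, 6.250e-02, 3.125e-02]  (obs o_0=3)
t=1: δ = [2.930e-03, 5.859e-03, 5.859e-03, 1.758e-02]  ψ = [0, 0, 1, 1]  (obs o_1=0)
t=2: δ = [1.648e-03, 1.648e-03, 1.099e-03, 3.662e-04]  ψ = [3, 3, 3, 1]  (obs o_2=1)
t=3: δ = [1.030e-04, 3.090e-04, 1.030e-04, 1.030e-04]  ψ = [0, 0, 1, 1]  (obs o_3=1)
backtrack: best end state = 1; path = [1, 3, 0, 1]

path = [1, 3, 0, 1]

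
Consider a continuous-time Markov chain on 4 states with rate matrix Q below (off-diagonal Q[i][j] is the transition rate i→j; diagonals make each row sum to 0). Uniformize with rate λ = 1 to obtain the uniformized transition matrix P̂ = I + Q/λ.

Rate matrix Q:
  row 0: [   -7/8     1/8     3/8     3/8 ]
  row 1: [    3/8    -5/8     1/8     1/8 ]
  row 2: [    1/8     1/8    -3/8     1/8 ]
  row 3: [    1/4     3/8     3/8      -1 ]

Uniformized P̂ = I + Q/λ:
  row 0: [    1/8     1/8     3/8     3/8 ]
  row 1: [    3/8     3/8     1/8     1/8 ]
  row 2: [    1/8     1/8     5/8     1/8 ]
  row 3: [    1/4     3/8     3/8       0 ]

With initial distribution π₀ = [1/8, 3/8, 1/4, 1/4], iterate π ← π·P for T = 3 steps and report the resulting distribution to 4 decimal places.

π = [0.2031, 0.2246, 0.4160, 0.1563]

t=0: π = [0.1250, 0.3750, 0.2500, 0.2500]
t=1: π = [0.2500, 0.2813, 0.3438, 0.1250]
t=2: π = [0.2109, 0.2266, 0.3906, 0.1719]
t=3: π = [0.2031, 0.2246, 0.4160, 0.1563]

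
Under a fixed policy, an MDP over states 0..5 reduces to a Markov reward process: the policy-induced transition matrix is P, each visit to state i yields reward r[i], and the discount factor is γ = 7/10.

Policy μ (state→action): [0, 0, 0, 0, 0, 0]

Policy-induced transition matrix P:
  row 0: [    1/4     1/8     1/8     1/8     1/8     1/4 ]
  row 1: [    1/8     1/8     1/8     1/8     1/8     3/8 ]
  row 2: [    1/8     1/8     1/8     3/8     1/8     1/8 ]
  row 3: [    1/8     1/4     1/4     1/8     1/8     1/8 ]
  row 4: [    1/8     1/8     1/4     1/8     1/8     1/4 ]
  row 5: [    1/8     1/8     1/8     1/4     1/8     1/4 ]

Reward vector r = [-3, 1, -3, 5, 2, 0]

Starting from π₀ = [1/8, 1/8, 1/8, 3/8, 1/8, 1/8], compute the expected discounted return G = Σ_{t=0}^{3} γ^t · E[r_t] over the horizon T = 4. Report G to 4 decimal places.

G = 2.0900

t=0: π = [0.1250, 0.1250, 0.1250, 0.3750, 0.1250, 0.1250], E[r] = 1.5000, γ^t·E[r] = 1.500000, running G = 1.500000
t=1: π = [0.1406, 0.1719, 0.1875, 0.1719, 0.1250, 0.2031], E[r] = 0.2969, γ^t·E[r] = 0.207813, running G = 1.707813
t=2: π = [0.1426, 0.1465, 0.1621, 0.1973, 0.1250, 0.2266], E[r] = 0.4688, γ^t·E[r] = 0.229688, running G = 1.937500
t=3: π = [0.1428, 0.1497, 0.1653, 0.1938, 0.1250, 0.2234], E[r] = 0.4446, γ^t·E[r] = 0.152491, running G = 2.089991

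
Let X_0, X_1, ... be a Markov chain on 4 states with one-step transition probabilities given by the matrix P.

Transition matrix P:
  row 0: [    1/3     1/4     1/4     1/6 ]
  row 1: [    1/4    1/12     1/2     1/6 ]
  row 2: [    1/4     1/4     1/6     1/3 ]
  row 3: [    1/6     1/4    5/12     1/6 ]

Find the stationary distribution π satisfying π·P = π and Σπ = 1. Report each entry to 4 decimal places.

Balance equations π_j = Σ_i π_i·P[i][j]:
  π_0 = 1/3·π_0 + 1/4·π_1 + 1/4·π_2 + 1/6·π_3
  π_1 = 1/4·π_0 + 1/12·π_1 + 1/4·π_2 + 1/4·π_3
  π_2 = 1/4·π_0 + 1/2·π_1 + 1/6·π_2 + 5/12·π_3
  normalize: π_0 + π_1 + π_2 + π_3 = 1
Solving the linear system gives exactly π = [269/1064, 3/14, 167/532, 233/1064].

π = [0.2528, 0.2143, 0.3139, 0.2190]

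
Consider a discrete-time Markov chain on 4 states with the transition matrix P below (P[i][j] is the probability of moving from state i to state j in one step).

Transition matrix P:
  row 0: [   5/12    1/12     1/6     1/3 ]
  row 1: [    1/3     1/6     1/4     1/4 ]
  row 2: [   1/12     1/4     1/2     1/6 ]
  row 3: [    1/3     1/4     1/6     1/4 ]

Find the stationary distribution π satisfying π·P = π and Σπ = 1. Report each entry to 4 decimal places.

π = [0.2891, 0.1863, 0.2733, 0.2513]

Balance equations π_j = Σ_i π_i·P[i][j]:
  π_0 = 5/12·π_0 + 1/3·π_1 + 1/12·π_2 + 1/3·π_3
  π_1 = 1/12·π_0 + 1/6·π_1 + 1/4·π_2 + 1/4·π_3
  π_2 = 1/6·π_0 + 1/4·π_1 + 1/2·π_2 + 1/6·π_3
  normalize: π_0 + π_1 + π_2 + π_3 = 1
Solving the linear system gives exactly π = [329/1138, 106/569, 311/1138, 143/569].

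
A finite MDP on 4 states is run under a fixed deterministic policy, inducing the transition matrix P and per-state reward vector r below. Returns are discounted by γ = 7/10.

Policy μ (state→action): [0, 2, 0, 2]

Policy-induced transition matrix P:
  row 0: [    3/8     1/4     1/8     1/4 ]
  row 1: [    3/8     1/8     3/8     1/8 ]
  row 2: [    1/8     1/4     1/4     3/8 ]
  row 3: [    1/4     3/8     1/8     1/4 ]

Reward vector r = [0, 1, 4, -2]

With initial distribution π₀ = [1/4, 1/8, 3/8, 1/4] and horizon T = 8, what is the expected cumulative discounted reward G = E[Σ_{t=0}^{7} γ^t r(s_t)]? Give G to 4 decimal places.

G = 2.3828

t=0: π = [0.2500, 0.1250, 0.3750, 0.2500], E[r] = 1.1250, γ^t·E[r] = 1.125000, running G = 1.125000
t=1: π = [0.2500, 0.2656, 0.2031, 0.2813], E[r] = 0.5156, γ^t·E[r] = 0.360938, running G = 1.485938
t=2: π = [0.2891, 0.2520, 0.2168, 0.2422], E[r] = 0.6348, γ^t·E[r] = 0.311035, running G = 1.796973
t=3: π = [0.2905, 0.2488, 0.2151, 0.2456], E[r] = 0.6179, γ^t·E[r] = 0.211947, running G = 2.008919
t=4: π = [0.2905, 0.2496, 0.2141, 0.2458], E[r] = 0.6143, γ^t·E[r] = 0.147505, running G = 2.156424
t=5: π = [0.2908, 0.2495, 0.2142, 0.2456], E[r] = 0.6150, γ^t·E[r] = 0.103371, running G = 2.259795
t=6: π = [0.2908, 0.2495, 0.2142, 0.2456], E[r] = 0.6149, γ^t·E[r] = 0.072348, running G = 2.332144
t=7: π = [0.2908, 0.2495, 0.2141, 0.2456], E[r] = 0.6149, γ^t·E[r] = 0.050642, running G = 2.382786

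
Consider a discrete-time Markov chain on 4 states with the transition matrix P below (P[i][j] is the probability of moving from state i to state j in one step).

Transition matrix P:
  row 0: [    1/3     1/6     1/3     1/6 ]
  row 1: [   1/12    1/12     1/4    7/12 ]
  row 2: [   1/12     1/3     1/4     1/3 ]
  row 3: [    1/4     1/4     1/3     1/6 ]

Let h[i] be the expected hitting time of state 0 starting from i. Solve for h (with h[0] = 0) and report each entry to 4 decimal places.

h = [0.0000, 6.9580, 7.1597, 6.1513]

First-step conditioning: h[0] = 0; for i ≠ 0, h[i] = 1 + Σ_k P[i][k]·h[k].
  h[1] = 1 + 1/12·h[1] + 1/4·h[2] + 7/12·h[3]
  h[2] = 1 + 1/3·h[1] + 1/4·h[2] + 1/3·h[3]
  h[3] = 1 + 1/4·h[1] + 1/3·h[2] + 1/6·h[3]
Solving the 3×3 linear system over states ≠ 0 gives exactly h = [0, 828/119, 852/119, 732/119] (h[0] = 0 is the target).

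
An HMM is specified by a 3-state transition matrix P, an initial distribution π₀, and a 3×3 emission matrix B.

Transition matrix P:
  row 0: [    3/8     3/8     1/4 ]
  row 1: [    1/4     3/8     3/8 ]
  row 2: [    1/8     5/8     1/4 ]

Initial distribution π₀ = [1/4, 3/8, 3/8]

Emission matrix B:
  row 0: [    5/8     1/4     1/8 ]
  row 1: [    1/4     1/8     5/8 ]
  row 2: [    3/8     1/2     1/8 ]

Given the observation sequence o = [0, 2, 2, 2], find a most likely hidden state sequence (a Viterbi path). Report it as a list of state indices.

path = [2, 1, 1, 1]

t=0: δ = [1.562e-01, 9.375e-02, 1.406e-01]  (obs o_0=0)
t=1: δ = [7.324e-03, 5.493e-02, 4.883e-03]  ψ = [0, 2, 0]  (obs o_1=2)
t=2: δ = [1.717e-03, 1.287e-02, 2.575e-03]  ψ = [1, 1, 1]  (obs o_2=2)
t=3: δ = [4.023e-04, 3.017e-03, 6.035e-04]  ψ = [1, 1, 1]  (obs o_3=2)
backtrack: best end state = 1; path = [2, 1, 1, 1]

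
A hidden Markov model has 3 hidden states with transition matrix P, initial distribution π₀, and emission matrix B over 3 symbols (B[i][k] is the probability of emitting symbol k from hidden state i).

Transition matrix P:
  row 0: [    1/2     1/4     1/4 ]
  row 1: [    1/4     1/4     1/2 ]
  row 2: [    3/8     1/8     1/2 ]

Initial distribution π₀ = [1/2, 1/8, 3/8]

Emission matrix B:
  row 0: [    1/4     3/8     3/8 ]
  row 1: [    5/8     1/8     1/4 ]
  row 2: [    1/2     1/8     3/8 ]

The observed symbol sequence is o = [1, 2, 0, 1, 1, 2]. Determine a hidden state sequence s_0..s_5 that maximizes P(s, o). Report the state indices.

t=0: δ = [1.875e-01, 1.562e-02, 4.688e-02]  (obs o_0=1)
t=1: δ = [3.516e-02, 1.172e-02, 1.758e-02]  ψ = [0, 0, 0]  (obs o_1=2)
t=2: δ = [4.395e-03, 5.493e-03, 4.395e-03]  ψ = [0, 0, 0]  (obs o_2=0)
t=3: δ = [8.240e-04, 1.717e-04, 3.433e-04]  ψ = [0, 1, 1]  (obs o_3=1)
t=4: δ = [1.545e-04, 2.575e-05, 2.575e-05]  ψ = [0, 0, 0]  (obs o_4=1)
t=5: δ = [2.897e-05, 9.656e-06, 1.448e-05]  ψ = [0, 0, 0]  (obs o_5=2)
backtrack: best end state = 0; path = [0, 0, 0, 0, 0, 0]

path = [0, 0, 0, 0, 0, 0]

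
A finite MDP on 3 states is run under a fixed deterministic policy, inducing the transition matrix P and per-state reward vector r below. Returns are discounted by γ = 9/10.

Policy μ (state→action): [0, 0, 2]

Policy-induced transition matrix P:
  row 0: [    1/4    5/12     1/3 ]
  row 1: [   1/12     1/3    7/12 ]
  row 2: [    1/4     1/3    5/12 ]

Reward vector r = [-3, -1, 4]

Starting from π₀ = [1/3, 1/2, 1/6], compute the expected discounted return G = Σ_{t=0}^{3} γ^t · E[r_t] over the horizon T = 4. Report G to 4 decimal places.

G = 1.5121

t=0: π = [0.3333, 0.5000, 0.1667], E[r] = -0.8333, γ^t·E[r] = -0.833333, running G = -0.833333
t=1: π = [0.1667, 0.3611, 0.4722], E[r] = 1.0278, γ^t·E[r] = 0.925000, running G = 0.091667
t=2: π = [0.1898, 0.3472, 0.4630], E[r] = 0.9352, γ^t·E[r] = 0.757500, running G = 0.849167
t=3: π = [0.1921, 0.3492, 0.4587], E[r] = 0.9093, γ^t·E[r] = 0.662906, running G = 1.512073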